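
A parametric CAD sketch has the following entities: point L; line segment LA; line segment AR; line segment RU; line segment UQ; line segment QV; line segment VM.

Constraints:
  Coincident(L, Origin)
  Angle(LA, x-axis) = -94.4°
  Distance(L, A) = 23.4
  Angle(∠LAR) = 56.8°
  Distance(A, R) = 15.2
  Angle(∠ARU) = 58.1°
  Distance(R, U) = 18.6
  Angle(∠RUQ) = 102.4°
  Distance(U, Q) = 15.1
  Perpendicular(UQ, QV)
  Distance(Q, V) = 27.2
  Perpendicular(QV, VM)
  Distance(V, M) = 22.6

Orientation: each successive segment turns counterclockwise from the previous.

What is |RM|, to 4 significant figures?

9.690

L is at the origin; LA runs at -94.4° with length 23.4, so A = (-1.795, -23.33). ∠LAR = 56.8° gives AR at 28.80° from the x-axis; with |AR| = 15.2, R = (11.52, -16.01). ∠ARU = 58.1° gives RU at 150.7° from the x-axis; with |RU| = 18.6, U = (-4.696, -6.906). ∠RUQ = 102.4° gives UQ at -131.7° from the x-axis; with |UQ| = 15.1, Q = (-14.74, -18.18). The perpendicularity gives QV at right angles to UQ, so QV runs at -41.70°; with |QV| = 27.2, V = (5.568, -36.27). QV is perpendicular to VM, so VM runs at 48.30°; with |VM| = 22.6, M = (20.60, -19.40). Then |RM| = |M − R| = 9.690.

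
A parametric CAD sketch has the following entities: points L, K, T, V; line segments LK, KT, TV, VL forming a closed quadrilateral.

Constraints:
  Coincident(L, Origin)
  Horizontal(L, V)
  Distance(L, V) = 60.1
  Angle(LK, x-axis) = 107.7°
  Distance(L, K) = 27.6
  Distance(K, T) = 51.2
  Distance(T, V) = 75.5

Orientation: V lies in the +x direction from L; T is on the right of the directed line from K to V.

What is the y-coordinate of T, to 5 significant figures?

-24.829

L is at the origin; L and V share the same y with |LV| = 60.1 and V in +x, so V = (60.1, 0). LK runs at 107.7° with |LK| = 27.6, so K = (-8.3913, 26.293). T is determined by |KT| = 51.2 and |TV| = 75.5 together: it lies at the intersection of circle(K, 51.2) and circle(V, 75.5). With |KV| = 73.365, the foot of the radical line on KV is 15.700 from K and the perpendicular offset is √(51.2² − 15.700²) = 48.734. Taking the right-of-KV solution: T = (-11.200, -24.829).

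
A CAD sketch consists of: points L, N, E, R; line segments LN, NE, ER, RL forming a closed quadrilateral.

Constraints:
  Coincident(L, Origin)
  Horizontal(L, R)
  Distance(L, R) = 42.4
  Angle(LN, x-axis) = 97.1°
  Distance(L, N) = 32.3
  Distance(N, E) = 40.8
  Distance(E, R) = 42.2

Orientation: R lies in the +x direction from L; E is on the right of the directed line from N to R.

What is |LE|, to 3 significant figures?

8.50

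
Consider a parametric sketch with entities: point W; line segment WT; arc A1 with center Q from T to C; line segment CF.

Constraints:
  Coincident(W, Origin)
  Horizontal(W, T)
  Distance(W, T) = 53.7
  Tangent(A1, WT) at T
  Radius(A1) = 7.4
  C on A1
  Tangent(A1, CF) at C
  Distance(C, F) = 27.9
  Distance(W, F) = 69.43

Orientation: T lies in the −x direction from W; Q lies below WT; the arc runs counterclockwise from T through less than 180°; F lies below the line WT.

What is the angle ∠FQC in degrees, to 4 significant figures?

75.15°

Checks: W = (0.00, 0.00) ✓; |QC| = 7.400 ✓; ∠(QC, CF) = 90.00° ✓; |CF| = 27.90 ✓; |WF| = 69.43 ✓.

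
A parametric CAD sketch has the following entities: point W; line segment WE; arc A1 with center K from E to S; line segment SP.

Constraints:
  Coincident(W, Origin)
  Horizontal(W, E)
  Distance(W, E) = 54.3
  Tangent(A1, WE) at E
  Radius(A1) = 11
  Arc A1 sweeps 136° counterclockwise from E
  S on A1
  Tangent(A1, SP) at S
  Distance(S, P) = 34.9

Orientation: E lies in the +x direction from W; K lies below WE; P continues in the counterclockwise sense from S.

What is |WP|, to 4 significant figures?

83.74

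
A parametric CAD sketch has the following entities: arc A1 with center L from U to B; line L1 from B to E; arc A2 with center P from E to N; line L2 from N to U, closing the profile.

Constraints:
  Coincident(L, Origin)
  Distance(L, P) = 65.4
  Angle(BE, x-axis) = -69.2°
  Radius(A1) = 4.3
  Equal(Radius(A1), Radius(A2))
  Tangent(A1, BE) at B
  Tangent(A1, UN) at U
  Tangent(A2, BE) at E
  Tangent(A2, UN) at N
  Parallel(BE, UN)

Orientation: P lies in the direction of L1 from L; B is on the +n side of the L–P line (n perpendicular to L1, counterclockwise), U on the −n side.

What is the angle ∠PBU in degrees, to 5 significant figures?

86.238°

The slot axis is L1's direction at -69.2°, so u = (cos -69.2°, sin -69.2°) = (0.35511, -0.93483) and n = (−sin -69.2°, cos -69.2°) = (0.93483, 0.35511). L is at the origin and P lies 65.4 along u from L, so P = 65.4·u = (23.224, -61.138). Tangency of A1 to both parallel lines with radius 4.3 puts B and U at L ± 4.3·n: B = (4.0198, 1.5270), U = (-4.0198, -1.5270). Then cos ∠PBU = BP·BU / (|BP||BU|), giving 86.238°.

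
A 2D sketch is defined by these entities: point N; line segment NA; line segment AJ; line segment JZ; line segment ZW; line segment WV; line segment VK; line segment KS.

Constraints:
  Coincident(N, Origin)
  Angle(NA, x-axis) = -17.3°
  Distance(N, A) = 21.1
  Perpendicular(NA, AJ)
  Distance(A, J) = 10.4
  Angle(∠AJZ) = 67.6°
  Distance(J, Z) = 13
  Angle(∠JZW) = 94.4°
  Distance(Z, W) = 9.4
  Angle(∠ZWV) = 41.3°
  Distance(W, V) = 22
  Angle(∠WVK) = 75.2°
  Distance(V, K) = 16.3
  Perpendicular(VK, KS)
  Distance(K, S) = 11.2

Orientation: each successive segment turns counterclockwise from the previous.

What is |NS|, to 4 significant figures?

8.555

N is at the origin; NA runs at -17.3° with length 21.1, so A = (20.15, -6.275). NA is perpendicular to AJ, so AJ runs at 72.70°; with |AJ| = 10.4, J = (23.24, 3.655). ∠AJZ = 67.6° gives JZ at -174.9° from the x-axis; with |JZ| = 13.0, Z = (10.29, 2.499). ∠JZW = 94.4° gives ZW at -89.30° from the x-axis; with |ZW| = 9.4, W = (10.40, -6.900). ∠ZWV = 41.3° gives WV at 49.40° from the x-axis; with |WV| = 22.0, V = (24.72, 9.804). ∠WVK = 75.2° gives VK at 154.2° from the x-axis; with |VK| = 16.3, K = (10.05, 16.90). VK ⟂ KS, so KS runs at -115.8°; with |KS| = 11.2, S = (5.172, 6.815). Then |NS| = |S − N| = 8.555.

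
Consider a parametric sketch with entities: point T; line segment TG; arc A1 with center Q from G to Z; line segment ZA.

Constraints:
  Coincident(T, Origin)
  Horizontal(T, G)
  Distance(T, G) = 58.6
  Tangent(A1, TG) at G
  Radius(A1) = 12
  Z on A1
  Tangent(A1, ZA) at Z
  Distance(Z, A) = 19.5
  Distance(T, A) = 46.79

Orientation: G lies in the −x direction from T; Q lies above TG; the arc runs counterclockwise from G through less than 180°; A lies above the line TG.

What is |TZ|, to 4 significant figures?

48.18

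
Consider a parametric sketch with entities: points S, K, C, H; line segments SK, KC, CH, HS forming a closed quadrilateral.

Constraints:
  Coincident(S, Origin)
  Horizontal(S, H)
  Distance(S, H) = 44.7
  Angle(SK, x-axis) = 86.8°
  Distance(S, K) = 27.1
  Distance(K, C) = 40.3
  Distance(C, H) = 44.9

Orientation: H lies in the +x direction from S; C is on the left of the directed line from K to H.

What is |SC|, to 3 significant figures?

58.4

Checks: S = (0.00, 0.00) ✓; |KC| = 40.30 ✓; |CH| = 44.90 ✓.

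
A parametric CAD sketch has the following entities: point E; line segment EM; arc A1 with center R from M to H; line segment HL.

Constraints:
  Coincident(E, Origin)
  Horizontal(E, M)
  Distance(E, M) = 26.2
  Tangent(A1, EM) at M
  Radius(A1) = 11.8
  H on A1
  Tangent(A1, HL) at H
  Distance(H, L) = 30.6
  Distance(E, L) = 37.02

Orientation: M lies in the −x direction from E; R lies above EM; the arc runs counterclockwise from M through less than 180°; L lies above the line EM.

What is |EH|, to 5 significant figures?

17.003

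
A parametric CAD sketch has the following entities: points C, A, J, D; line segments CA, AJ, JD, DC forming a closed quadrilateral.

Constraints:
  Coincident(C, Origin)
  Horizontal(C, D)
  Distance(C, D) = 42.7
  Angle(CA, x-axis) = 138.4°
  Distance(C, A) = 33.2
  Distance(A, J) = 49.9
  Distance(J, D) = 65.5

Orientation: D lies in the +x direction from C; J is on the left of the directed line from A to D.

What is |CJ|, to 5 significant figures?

58.112

Checks: |AJ| = 49.90 ✓; |JD| = 65.50 ✓.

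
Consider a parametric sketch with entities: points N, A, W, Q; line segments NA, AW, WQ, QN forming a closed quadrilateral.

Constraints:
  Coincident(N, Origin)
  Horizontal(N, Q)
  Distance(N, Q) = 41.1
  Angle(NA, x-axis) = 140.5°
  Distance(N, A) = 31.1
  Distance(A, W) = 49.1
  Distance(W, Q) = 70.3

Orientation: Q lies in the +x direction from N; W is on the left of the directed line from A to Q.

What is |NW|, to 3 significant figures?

60.1

N is at the origin; NQ is horizontal with |NQ| = 41.1 and Q in +x, so Q = (41.1, 0). NA runs at 140.5° with |NA| = 31.1, so A = (-24.0, 19.8). W is determined by |AW| = 49.1 and |WQ| = 70.3 together: it lies at the intersection of circle(A, 49.1) and circle(Q, 70.3). With |AQ| = 68.0, the foot of the radical line on AQ is 15.4 from A and the perpendicular offset is √(49.1² − 15.4²) = 46.6. Taking the left-of-AQ solution: W = (4.31, 59.9).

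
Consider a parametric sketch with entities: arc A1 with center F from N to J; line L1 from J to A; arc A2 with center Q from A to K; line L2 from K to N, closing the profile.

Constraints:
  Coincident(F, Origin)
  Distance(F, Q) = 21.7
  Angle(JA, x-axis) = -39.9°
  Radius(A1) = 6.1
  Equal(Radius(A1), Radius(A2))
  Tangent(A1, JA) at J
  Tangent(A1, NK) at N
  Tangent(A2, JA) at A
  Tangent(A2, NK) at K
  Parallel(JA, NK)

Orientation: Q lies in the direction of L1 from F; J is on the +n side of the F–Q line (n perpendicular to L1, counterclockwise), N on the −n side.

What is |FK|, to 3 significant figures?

22.5

Tangency of A1 to both parallel lines with radius 6.1 puts J and N at F ± 6.1·n: J = (3.91, 4.68), N = (-3.91, -4.68). Equal radii place A and K the same way about Q: A = Q + 6.1·n = (20.6, -9.24), K = Q − 6.1·n = (12.7, -18.6). Then |FK| = |K − F| = 22.5.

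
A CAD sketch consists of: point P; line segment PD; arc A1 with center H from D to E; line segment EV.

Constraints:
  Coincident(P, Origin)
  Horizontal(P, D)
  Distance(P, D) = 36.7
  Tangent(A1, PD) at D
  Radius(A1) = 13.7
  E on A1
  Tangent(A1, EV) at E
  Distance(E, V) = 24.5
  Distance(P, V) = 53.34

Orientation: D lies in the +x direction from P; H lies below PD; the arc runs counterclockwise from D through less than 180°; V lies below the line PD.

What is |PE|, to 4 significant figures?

30.61

Checks: |HE| = 13.70 ✓; ∠(HE, EV) = 90.00° ✓; |EV| = 24.50 ✓; |PV| = 53.34 ✓.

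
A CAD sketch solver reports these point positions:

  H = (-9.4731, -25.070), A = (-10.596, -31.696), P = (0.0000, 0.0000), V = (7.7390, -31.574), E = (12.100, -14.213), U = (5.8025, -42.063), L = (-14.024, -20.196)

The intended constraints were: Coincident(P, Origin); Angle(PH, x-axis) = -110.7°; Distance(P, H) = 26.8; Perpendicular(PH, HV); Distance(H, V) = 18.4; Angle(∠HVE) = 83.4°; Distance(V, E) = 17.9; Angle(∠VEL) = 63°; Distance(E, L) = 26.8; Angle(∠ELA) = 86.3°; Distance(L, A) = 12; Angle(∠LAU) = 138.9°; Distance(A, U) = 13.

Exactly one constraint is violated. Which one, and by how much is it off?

Distance(A, U) = 13 — off by 6.40.

P = (0.00, 0.00) ✓; PH at -110.7° ✓; |PH| = 26.80 ✓; ∠(PH, HV) = 90.00° ✓; |HV| = 18.40 ✓; ∠HVE = 83.40° ✓; |VE| = 17.90 ✓; ∠VEL = 63.00° ✓; |EL| = 26.80 ✓; ∠ELA = 86.30° ✓; |LA| = 12.00 ✓; ∠LAU = 138.9° ✓; |AU| = 19.40 ✗.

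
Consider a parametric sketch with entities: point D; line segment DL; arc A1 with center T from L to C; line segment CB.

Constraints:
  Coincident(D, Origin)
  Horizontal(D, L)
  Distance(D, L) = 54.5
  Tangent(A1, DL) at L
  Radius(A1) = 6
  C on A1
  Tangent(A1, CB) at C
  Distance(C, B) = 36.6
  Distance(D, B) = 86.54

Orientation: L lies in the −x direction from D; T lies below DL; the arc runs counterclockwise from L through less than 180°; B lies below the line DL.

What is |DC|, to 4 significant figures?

59.52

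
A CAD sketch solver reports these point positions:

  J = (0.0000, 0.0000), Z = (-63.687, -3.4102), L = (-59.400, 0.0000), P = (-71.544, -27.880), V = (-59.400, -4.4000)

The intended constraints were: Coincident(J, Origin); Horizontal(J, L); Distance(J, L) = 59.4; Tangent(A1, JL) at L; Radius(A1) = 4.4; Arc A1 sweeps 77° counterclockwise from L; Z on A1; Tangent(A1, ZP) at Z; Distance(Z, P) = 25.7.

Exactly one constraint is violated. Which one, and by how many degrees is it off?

Tangent(A1, ZP) at Z — off by 4.80°.

J = (0.00, 0.00) ✓; J.y = 0.00, L.y = 0.00 ✓; |JL| = 59.40 ✓; ∠(VL, LJ) = 90.00° ✓; |VL| = 4.400 ✓; bearing(V→Z) − bearing(V→L) = 77.00° ✓; |VZ| = 4.400 ✓; ∠(VZ, ZP) = 94.80° ✗; |ZP| = 25.70 ✓.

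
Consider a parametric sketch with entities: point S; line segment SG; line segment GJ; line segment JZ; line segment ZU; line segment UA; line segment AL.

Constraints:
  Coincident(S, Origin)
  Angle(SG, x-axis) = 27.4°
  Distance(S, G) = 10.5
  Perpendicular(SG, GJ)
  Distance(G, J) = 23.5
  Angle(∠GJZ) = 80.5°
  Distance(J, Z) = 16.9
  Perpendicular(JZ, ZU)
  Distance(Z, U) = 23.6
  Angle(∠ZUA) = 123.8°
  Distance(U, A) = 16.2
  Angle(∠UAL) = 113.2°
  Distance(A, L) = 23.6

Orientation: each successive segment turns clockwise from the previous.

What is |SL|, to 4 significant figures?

30.64

S is at the origin; SG runs at 27.4° with length 10.5, so G = (9.322, 4.832). The perpendicularity gives GJ at right angles to SG, so GJ runs at -62.60°; with |GJ| = 23.5, J = (20.14, -16.03). ∠GJZ = 80.5° gives JZ at -162.1° from the x-axis; with |JZ| = 16.9, Z = (4.055, -21.23). The perpendicularity gives ZU at right angles to JZ, so ZU runs at 107.9°; with |ZU| = 23.6, U = (-3.199, 1.232). ∠ZUA = 123.8° gives UA at 51.70° from the x-axis; with |UA| = 16.2, A = (6.842, 13.95). ∠UAL = 113.2° gives AL at -15.10° from the x-axis; with |AL| = 23.6, L = (29.63, 7.797). Then |SL| = |L − S| = 30.64.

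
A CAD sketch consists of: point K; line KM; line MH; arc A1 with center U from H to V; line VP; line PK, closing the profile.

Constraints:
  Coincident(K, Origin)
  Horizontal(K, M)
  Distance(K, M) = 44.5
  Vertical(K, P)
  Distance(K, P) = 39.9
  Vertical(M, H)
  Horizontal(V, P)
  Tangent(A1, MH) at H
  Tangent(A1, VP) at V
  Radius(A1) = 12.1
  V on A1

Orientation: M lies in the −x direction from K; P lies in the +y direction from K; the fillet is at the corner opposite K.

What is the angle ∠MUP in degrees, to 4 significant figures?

134.0°

K is at the origin; K and M share the same y with |KM| = 44.5 and M on the −x side, so M = (-44.50, 0.000). KP is vertical with |KP| = 39.9 and P on the +y side, so P = (0.000, 39.90). The virtual corner opposite K is at (-44.50, 39.90). A1 meets MH tangentially, so UH is at right angles to MH and the tangent condition forces UV to be normal to VP, with radius 12.1, so the center U sits 12.1 in from both sides at U = (-32.40, 27.80). Then cos ∠MUP = UM·UP / (|UM||UP|), giving 134.0°.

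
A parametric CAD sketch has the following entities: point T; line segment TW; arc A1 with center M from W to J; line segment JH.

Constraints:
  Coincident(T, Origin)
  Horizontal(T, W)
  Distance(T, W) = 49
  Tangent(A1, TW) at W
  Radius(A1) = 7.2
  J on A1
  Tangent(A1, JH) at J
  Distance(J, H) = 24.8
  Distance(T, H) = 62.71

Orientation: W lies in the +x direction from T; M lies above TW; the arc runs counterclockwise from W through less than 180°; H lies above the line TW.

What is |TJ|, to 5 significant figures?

56.721

Checks: T.y = 0.00, W.y = 0.00 ✓; |MJ| = 7.200 ✓; ∠(MJ, JH) = 90.00° ✓; |JH| = 24.80 ✓; |TH| = 62.71 ✓.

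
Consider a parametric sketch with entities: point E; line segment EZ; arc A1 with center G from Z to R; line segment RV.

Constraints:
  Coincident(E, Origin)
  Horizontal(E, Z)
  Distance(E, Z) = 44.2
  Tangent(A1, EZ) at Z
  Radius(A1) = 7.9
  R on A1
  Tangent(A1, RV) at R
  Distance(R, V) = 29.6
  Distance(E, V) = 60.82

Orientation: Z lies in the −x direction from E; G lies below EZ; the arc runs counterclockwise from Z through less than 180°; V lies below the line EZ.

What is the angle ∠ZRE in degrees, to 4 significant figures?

39.67°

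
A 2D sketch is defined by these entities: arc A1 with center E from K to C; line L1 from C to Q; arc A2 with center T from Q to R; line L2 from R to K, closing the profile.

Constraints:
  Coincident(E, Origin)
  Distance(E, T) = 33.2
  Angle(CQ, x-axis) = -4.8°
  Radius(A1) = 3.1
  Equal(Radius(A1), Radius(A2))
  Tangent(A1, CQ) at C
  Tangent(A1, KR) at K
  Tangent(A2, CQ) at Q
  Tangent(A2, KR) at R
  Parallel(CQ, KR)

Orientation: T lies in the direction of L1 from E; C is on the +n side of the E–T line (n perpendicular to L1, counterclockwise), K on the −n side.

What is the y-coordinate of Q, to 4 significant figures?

0.3110

The slot axis is L1's direction at -4.8°, so u = (cos -4.8°, sin -4.8°) = (0.9965, -0.08368) and n = (−sin -4.8°, cos -4.8°) = (0.08368, 0.9965). E is at the origin and T lies 33.2 along u from E, so T = 33.2·u = (33.08, -2.778). Tangency of A1 to both parallel lines with radius 3.1 puts C and K at E ± 3.1·n: C = (0.2594, 3.089), K = (-0.2594, -3.089). Equal radii place Q and R the same way about T: Q = T + 3.1·n = (33.34, 0.3110), R = T − 3.1·n = (32.82, -5.867). So Q.y = 0.3110.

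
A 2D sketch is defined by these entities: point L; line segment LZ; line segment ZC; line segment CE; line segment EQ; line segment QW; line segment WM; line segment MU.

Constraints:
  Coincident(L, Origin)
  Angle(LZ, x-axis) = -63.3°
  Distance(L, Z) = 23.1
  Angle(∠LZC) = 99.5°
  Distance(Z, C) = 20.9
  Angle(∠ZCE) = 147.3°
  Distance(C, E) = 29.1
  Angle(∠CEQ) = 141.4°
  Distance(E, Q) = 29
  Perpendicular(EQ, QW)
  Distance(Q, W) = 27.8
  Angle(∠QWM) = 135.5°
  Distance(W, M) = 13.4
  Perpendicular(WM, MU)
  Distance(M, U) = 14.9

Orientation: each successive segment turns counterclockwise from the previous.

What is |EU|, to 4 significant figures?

28.37

L is at the origin; LZ runs at -63.3° with length 23.1, so Z = (10.38, -20.64). ∠LZC = 99.5° gives ZC at 17.20° from the x-axis; with |ZC| = 20.9, C = (30.34, -14.46). ∠ZCE = 147.3° gives CE at 49.90° from the x-axis; with |CE| = 29.1, E = (49.09, 7.803). ∠CEQ = 141.4° gives EQ at 88.50° from the x-axis; with |EQ| = 29.0, Q = (49.85, 36.79). The perpendicularity gives QW at right angles to EQ, so QW runs at 178.5°; with |QW| = 27.8, W = (22.06, 37.52). ∠QWM = 135.5° gives WM at -137.0° from the x-axis; with |WM| = 13.4, M = (12.26, 28.38). WM is perpendicular to MU, so MU runs at -47.00°; with |MU| = 14.9, U = (22.42, 17.48). Then |EU| = |U − E| = 28.37.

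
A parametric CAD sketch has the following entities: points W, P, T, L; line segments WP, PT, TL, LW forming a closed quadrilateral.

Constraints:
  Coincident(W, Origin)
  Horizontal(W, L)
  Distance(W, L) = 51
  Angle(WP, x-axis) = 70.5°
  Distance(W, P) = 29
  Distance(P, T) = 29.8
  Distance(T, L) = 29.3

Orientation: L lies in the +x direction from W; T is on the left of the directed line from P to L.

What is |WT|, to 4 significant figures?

47.79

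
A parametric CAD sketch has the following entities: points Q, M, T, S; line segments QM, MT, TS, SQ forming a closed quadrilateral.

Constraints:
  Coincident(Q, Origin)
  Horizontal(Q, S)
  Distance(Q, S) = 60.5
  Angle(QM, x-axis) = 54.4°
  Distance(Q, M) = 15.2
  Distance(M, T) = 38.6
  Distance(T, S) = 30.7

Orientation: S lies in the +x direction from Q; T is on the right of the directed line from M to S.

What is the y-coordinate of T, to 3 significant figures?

-16.4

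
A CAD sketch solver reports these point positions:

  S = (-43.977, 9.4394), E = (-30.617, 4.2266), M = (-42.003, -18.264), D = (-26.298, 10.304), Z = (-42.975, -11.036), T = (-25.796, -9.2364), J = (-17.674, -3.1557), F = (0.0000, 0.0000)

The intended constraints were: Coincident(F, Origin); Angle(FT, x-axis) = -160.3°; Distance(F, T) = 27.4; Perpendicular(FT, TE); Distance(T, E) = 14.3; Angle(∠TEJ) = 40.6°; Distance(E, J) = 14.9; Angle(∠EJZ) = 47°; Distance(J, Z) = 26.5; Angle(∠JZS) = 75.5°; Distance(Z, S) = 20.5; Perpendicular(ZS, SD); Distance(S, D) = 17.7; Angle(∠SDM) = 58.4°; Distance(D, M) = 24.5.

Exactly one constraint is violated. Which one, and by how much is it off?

Distance(D, M) = 24.5 — off by 8.10.

F = (0.00, 0.00) ✓; FT at -160.3° ✓; |FT| = 27.40 ✓; ∠(FT, TE) = 90.00° ✓; |TE| = 14.30 ✓; ∠TEJ = 40.60° ✓; |EJ| = 14.90 ✓; ∠EJZ = 47.00° ✓; |JZ| = 26.50 ✓; ∠JZS = 75.50° ✓; |ZS| = 20.50 ✓; ∠(ZS, SD) = 90.00° ✓; |SD| = 17.70 ✓; ∠SDM = 58.40° ✓; |DM| = 32.60 ✗.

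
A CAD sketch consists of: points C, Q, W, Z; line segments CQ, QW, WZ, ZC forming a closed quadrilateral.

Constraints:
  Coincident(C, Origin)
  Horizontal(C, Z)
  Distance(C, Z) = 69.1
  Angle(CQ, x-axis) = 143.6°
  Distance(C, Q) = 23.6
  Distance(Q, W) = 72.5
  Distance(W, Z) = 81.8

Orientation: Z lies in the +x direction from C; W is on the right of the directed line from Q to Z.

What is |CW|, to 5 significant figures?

54.059

Checks: |QW| = 72.50 ✓; |WZ| = 81.80 ✓.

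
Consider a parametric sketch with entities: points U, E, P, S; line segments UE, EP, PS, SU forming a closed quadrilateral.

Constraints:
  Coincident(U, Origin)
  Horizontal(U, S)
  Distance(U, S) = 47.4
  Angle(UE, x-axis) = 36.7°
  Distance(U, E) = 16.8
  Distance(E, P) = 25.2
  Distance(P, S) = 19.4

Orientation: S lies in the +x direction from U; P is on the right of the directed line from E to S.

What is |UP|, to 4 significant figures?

31.41

U is at the origin; US is horizontal with |US| = 47.4 and S in +x, so S = (47.4, 0). UE runs at 36.7° with |UE| = 16.8, so E = (13.47, 10.04). P is determined by |EP| = 25.2 and |PS| = 19.4 together: it lies at the intersection of circle(E, 25.2) and circle(S, 19.4). With |ES| = 35.38, the foot of the radical line on ES is 21.35 from E and the perpendicular offset is √(25.2² − 21.35²) = 13.39. Taking the right-of-ES solution: P = (30.14, -8.858).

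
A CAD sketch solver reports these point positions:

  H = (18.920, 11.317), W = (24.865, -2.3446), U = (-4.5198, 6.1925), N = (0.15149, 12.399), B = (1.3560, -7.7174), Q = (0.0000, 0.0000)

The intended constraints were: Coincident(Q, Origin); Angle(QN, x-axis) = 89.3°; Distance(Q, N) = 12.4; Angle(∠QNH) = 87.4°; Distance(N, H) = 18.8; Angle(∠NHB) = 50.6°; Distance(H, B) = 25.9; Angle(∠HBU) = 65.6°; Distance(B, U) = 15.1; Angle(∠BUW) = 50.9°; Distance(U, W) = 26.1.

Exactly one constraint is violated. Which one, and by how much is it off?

Distance(U, W) = 26.1 — off by 4.50.

Q = (0.00, 0.00) ✓; QN at 89.30° ✓; |QN| = 12.40 ✓; ∠QNH = 87.40° ✓; |NH| = 18.80 ✓; ∠NHB = 50.60° ✓; |HB| = 25.90 ✓; ∠HBU = 65.60° ✓; |BU| = 15.10 ✓; ∠BUW = 50.90° ✓; |UW| = 30.60 ✗.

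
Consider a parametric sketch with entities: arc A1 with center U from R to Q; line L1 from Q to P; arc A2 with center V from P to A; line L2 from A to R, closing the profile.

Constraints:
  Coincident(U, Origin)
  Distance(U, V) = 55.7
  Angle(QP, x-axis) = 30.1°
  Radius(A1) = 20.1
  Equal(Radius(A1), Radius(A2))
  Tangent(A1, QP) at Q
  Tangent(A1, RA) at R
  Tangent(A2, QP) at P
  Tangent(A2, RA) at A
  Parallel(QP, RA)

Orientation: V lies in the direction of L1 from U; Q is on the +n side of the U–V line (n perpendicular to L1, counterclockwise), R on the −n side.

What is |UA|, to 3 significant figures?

59.2

Tangency of A1 to both parallel lines with radius 20.1 puts Q and R at U ± 20.1·n: Q = (-10.1, 17.4), R = (10.1, -17.4). Equal radii place P and A the same way about V: P = V + 20.1·n = (38.1, 45.3), A = V − 20.1·n = (58.3, 10.5). Then |UA| = |A − U| = 59.2.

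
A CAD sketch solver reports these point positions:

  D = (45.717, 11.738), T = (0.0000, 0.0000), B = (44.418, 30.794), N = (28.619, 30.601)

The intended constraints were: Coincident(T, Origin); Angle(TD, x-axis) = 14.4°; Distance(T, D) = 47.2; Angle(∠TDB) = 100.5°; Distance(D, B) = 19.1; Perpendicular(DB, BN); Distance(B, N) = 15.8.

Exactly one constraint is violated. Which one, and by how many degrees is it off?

Perpendicular(DB, BN) — off by 3.20°.

T = (0.00, 0.00) ✓; TD at 14.40° ✓; |TD| = 47.20 ✓; ∠TDB = 100.5° ✓; |DB| = 19.10 ✓; ∠(DB, BN) = 86.80° ✗; |BN| = 15.80 ✓.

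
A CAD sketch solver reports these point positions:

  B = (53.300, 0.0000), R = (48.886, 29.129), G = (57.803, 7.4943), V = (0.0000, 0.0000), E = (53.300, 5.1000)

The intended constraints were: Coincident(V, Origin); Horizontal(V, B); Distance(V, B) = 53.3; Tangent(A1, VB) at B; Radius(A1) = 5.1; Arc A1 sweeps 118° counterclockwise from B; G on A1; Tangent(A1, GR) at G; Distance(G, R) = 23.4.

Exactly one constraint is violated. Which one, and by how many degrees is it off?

Tangent(A1, GR) at G — off by 5.60°.

V = (0.00, 0.00) ✓; V.y = 0.00, B.y = 0.00 ✓; |VB| = 53.30 ✓; ∠(EB, BV) = 90.00° ✓; |EB| = 5.100 ✓; bearing(E→G) − bearing(E→B) = 118.0° ✓; |EG| = 5.100 ✓; ∠(EG, GR) = 95.60° ✗; |GR| = 23.40 ✓.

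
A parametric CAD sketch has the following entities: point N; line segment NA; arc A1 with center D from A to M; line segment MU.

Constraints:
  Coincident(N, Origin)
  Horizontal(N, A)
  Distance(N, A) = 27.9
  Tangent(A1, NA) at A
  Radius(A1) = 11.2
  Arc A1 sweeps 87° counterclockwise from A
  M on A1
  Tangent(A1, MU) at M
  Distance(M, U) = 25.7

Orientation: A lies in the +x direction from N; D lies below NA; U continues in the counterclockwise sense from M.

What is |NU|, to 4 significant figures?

39.40

N is at the origin; NA is horizontal with |NA| = 27.9 and A on the +x side, so A = (27.90, 0.000). A1 meets NA tangentially, so DA is at right angles to NA, so D = A + (0, -11.2) = (27.90, -11.20). On A1, A sits at bearing 90° from D; an 87° counterclockwise sweep puts M at bearing 177°, so M = D + 11.2·(cos 177°, sin 177°) = (16.72, -10.61). Tangency of A1 to MU means the radius DM is perpendicular to MU, so MU runs along (−sin 177°, cos 177°); with |MU| = 25.7, U = (15.37, -36.28). Then |NU| = |U − N| = 39.40.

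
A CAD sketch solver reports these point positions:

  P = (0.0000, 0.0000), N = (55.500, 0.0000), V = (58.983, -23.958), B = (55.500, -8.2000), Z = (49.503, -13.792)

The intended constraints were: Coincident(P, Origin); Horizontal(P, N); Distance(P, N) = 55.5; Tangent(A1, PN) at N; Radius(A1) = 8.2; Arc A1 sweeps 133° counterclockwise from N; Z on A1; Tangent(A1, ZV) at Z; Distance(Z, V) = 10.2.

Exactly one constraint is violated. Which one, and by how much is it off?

Distance(Z, V) = 10.2 — off by 3.70.

P = (0.00, 0.00) ✓; P.y = 0.00, N.y = 0.00 ✓; |PN| = 55.50 ✓; ∠(BN, NP) = 90.00° ✓; |BN| = 8.200 ✓; bearing(B→Z) − bearing(B→N) = 133.0° ✓; |BZ| = 8.200 ✓; ∠(BZ, ZV) = 90.00° ✓; |ZV| = 13.90 ✗.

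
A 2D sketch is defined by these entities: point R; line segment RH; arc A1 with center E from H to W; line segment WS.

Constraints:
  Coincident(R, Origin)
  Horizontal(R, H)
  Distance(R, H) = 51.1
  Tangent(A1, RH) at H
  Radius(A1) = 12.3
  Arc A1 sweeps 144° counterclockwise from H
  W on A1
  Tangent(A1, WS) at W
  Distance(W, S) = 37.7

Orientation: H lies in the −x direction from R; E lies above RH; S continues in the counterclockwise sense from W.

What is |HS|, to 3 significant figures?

50.1

R is at the origin; R and H share the same y with |RH| = 51.1 and H on the −x side, so H = (-51.1, 0.00). The tangent condition forces EH to be normal to RH, so E = H + (0, 12.3) = (-51.1, 12.3). On A1, H sits at bearing -90° from E; a 144° counterclockwise sweep puts W at bearing 54°, so W = E + 12.3·(cos 54°, sin 54°) = (-43.9, 22.3). Tangency of A1 to WS means the radius EW is perpendicular to WS, so WS runs along (−sin 54°, cos 54°); with |WS| = 37.7, S = (-74.4, 44.4). Then |HS| = |S − H| = 50.1.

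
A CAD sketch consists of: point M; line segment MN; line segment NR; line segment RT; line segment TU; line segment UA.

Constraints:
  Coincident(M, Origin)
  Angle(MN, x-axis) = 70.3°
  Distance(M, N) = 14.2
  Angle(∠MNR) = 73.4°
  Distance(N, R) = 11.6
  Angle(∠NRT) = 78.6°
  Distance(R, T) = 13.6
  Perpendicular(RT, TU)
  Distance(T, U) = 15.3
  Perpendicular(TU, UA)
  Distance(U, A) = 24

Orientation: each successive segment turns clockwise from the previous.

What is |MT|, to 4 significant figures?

4.863

M is at the origin; MN runs at 70.3° with length 14.2, so N = (4.787, 13.37). ∠MNR = 73.4° gives NR at -36.30° from the x-axis; with |NR| = 11.6, R = (14.14, 6.502). ∠NRT = 78.6° gives RT at -137.7° from the x-axis; with |RT| = 13.6, T = (4.077, -2.651). Then |MT| = |T − M| = 4.863.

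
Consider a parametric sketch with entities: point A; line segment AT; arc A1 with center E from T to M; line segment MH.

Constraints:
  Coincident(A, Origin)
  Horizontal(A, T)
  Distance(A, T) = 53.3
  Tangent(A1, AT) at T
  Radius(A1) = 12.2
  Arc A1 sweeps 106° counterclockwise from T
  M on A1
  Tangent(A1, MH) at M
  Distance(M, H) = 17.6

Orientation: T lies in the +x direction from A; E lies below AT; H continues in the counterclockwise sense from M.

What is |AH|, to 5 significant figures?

56.659

A is at the origin; AT is horizontal with |AT| = 53.3 and T on the +x side, so T = (53.300, 0.0000). Tangency of A1 to AT means the radius ET is perpendicular to AT, so E = T + (0, -12.2) = (53.300, -12.200). On A1, T sits at bearing 90° from E; a 106° counterclockwise sweep puts M at bearing 196°, so M = E + 12.2·(cos 196°, sin 196°) = (41.573, -15.563). A1 meets MH tangentially, so EM is at right angles to MH, so MH runs along (−sin 196°, cos 196°); with |MH| = 17.6, H = (46.424, -32.481). Then |AH| = |H − A| = 56.659.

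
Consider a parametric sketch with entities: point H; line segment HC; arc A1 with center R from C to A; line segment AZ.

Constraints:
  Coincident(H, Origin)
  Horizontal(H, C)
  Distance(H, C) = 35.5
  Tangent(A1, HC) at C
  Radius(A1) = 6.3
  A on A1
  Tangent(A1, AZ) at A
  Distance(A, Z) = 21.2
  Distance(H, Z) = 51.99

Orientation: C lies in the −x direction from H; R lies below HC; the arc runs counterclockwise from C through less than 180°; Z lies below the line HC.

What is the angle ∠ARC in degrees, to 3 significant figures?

81.7°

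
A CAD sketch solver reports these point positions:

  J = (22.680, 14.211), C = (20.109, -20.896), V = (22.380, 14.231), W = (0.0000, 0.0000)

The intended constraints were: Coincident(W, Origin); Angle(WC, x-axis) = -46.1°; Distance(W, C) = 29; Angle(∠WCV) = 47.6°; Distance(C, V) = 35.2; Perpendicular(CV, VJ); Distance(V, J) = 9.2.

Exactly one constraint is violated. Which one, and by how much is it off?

Distance(V, J) = 9.2 — off by 8.90.

W = (0.00, 0.00) ✓; WC at -46.10° ✓; |WC| = 29.00 ✓; ∠WCV = 47.60° ✓; |CV| = 35.20 ✓; ∠(CV, VJ) = 90.11° ✓; |VJ| = 0.3007 ✗.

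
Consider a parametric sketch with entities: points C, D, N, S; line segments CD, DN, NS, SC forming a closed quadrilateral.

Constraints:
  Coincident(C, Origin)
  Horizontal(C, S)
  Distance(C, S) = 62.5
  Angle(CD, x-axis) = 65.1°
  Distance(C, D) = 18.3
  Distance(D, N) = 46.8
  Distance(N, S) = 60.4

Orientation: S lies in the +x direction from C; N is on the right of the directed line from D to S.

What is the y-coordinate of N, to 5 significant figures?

-30.137

C is at the origin; C and S share the same y with |CS| = 62.5 and S in +x, so S = (62.5, 0). CD runs at 65.1° with |CD| = 18.3, so D = (7.7050, 16.599). N is determined by |DN| = 46.8 and |NS| = 60.4 together: it lies at the intersection of circle(D, 46.8) and circle(S, 60.4). With |DS| = 57.254, the foot of the radical line on DS is 15.895 from D and the perpendicular offset is √(46.8² − 15.895²) = 44.018. Taking the right-of-DS solution: N = (10.156, -30.137).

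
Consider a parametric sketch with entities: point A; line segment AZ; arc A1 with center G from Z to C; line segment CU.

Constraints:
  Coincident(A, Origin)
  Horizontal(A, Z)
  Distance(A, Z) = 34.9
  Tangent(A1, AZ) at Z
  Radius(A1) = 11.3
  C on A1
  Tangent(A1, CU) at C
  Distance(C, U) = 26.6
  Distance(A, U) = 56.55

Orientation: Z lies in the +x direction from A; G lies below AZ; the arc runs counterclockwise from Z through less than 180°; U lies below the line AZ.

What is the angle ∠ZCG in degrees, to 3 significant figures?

28.1°

Checks: A = (0.00, 0.00) ✓; |GC| = 11.30 ✓; ∠(GC, CU) = 90.00° ✓; |CU| = 26.60 ✓; |AU| = 56.55 ✓.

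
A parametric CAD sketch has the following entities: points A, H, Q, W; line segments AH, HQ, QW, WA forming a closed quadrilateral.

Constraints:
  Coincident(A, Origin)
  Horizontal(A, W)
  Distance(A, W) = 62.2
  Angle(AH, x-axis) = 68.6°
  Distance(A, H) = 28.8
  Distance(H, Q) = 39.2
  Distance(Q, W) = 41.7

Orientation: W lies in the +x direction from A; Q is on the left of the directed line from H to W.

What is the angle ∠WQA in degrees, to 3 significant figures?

71.0°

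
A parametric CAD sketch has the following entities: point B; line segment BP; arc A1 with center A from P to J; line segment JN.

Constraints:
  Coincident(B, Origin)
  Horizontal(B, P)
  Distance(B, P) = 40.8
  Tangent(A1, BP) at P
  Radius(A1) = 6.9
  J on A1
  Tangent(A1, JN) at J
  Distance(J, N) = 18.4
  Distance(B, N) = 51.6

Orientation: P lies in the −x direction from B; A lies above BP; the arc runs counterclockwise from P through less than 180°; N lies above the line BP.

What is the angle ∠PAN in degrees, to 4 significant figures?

169.3°

Checks: |AJ| = 6.900 ✓; ∠(AJ, JN) = 90.00° ✓; |JN| = 18.40 ✓; |BN| = 51.60 ✓.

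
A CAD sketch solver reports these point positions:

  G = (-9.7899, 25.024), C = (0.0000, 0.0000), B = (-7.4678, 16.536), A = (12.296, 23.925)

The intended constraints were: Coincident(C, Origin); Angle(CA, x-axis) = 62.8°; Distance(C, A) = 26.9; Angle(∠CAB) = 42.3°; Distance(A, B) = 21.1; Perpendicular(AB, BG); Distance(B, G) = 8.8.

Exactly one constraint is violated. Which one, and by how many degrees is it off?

Perpendicular(AB, BG) — off by 5.20°.

C = (0.00, 0.00) ✓; CA at 62.80° ✓; |CA| = 26.90 ✓; ∠CAB = 42.30° ✓; |AB| = 21.10 ✓; ∠(AB, BG) = 95.20° ✗; |BG| = 8.800 ✓.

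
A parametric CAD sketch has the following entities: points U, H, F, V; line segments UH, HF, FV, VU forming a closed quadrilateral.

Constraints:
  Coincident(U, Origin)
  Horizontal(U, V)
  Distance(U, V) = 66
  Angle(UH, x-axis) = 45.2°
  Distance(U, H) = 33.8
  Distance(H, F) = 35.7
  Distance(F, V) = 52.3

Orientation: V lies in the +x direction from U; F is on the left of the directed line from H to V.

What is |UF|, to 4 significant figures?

69.50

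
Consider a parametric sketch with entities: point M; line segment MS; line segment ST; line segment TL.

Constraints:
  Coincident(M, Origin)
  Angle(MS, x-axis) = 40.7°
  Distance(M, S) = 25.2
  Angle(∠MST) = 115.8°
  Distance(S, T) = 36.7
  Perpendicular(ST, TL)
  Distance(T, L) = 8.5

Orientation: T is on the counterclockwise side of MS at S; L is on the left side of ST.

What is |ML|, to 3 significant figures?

49.7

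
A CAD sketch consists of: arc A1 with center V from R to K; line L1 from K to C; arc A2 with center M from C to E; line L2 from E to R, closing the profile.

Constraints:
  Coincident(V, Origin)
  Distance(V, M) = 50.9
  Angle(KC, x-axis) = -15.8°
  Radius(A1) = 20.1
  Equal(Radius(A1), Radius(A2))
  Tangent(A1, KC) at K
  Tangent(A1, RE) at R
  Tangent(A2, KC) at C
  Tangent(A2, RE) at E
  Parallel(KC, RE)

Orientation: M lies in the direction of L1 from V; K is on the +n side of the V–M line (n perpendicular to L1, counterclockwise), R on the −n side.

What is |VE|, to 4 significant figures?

54.72

Tangency of A1 to both parallel lines with radius 20.1 puts K and R at V ± 20.1·n: K = (5.473, 19.34), R = (-5.473, -19.34). Equal radii place C and E the same way about M: C = M + 20.1·n = (54.45, 5.482), E = M − 20.1·n = (43.50, -33.20). Then |VE| = |E − V| = 54.72.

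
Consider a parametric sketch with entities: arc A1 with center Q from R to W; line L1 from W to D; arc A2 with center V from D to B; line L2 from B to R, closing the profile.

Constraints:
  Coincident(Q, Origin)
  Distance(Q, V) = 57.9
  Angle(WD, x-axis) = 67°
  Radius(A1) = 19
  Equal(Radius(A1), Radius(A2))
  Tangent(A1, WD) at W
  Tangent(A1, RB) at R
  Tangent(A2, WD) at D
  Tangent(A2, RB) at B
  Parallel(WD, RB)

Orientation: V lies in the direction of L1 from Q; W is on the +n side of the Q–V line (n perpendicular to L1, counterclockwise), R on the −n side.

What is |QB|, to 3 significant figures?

60.9

The slot axis is L1's direction at 67.0°, so u = (cos 67.0°, sin 67.0°) = (0.391, 0.921) and n = (−sin 67.0°, cos 67.0°) = (-0.921, 0.391). Q is at the origin and V lies 57.9 along u from Q, so V = 57.9·u = (22.6, 53.3). Tangency of A1 to both parallel lines with radius 19.0 puts W and R at Q ± 19.0·n: W = (-17.5, 7.42), R = (17.5, -7.42). Equal radii place D and B the same way about V: D = V + 19.0·n = (5.13, 60.7), B = V − 19.0·n = (40.1, 45.9). Then |QB| = |B − Q| = 60.9.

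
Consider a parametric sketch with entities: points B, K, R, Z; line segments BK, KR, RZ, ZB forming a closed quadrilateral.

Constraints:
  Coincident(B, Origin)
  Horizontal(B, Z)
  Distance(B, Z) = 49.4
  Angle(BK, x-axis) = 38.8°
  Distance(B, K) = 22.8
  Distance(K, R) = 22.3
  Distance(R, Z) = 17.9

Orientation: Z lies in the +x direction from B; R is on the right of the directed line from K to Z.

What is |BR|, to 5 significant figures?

31.914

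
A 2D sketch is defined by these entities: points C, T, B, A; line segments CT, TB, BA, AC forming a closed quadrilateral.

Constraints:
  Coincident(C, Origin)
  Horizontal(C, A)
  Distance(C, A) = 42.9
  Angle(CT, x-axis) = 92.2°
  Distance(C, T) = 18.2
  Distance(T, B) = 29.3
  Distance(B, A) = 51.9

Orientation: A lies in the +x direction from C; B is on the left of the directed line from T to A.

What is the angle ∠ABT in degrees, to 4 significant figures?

64.27°

C is at the origin; CA is horizontal with |CA| = 42.9 and A in +x, so A = (42.9, 0). CT runs at 92.2° with |CT| = 18.2, so T = (-0.6987, 18.19). B is determined by |TB| = 29.3 and |BA| = 51.9 together: it lies at the intersection of circle(T, 29.3) and circle(A, 51.9). With |TA| = 47.24, the foot of the radical line on TA is 4.196 from T and the perpendicular offset is √(29.3² − 4.196²) = 29.00. Taking the left-of-TA solution: B = (14.34, 43.33).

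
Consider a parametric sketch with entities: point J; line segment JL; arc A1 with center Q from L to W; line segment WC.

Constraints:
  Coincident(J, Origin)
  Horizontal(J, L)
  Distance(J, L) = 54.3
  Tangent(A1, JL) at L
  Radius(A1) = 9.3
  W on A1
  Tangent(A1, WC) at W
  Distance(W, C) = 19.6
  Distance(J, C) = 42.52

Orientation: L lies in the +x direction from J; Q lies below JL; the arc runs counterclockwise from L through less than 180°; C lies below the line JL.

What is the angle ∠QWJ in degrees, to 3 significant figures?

156°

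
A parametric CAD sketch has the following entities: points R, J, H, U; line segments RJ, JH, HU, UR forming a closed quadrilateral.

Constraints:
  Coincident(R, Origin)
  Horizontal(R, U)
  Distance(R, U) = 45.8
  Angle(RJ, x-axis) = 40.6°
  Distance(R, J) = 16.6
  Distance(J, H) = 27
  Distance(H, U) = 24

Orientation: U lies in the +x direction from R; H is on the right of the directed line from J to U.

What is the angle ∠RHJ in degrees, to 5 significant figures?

34.573°

R is at the origin; RU is horizontal with |RU| = 45.8 and U in +x, so U = (45.8, 0). RJ runs at 40.6° with |RJ| = 16.6, so J = (12.604, 10.803). H is determined by |JH| = 27.0 and |HU| = 24.0 together: it lies at the intersection of circle(J, 27.0) and circle(U, 24.0). With |JU| = 34.910, the foot of the radical line on JU is 19.646 from J and the perpendicular offset is √(27.0² − 19.646²) = 18.521. Taking the right-of-JU solution: H = (25.554, -12.889).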